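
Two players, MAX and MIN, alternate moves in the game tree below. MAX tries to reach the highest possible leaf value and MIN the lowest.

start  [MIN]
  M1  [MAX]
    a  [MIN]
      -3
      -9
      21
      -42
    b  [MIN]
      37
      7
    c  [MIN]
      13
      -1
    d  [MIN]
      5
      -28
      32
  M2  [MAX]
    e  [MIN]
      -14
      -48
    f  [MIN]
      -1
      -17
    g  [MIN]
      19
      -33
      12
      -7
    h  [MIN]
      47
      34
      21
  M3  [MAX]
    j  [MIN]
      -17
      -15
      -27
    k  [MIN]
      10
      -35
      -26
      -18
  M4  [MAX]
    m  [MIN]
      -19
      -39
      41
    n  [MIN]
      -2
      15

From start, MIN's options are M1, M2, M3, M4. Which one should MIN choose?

M3

a (MIN): min(-3, -9, 21, -42) = -42
b (MIN): min(37, 7) = 7
c (MIN): min(13, -1) = -1
d (MIN): min(5, -28, 32) = -28
M1 (MAX): max(-42, 7, -1, -28) = 7
e (MIN): min(-14, -48) = -48
f (MIN): min(-1, -17) = -17
g (MIN): min(19, -33, 12, -7) = -33
h (MIN): min(47, 34, 21) = 21
M2 (MAX): max(-48, -17, -33, 21) = 21
j (MIN): min(-17, -15, -27) = -27
k (MIN): min(10, -35, -26, -18) = -35
M3 (MAX): max(-27, -35) = -27
m (MIN): min(-19, -39, 41) = -39
n (MIN): min(-2, 15) = -2
M4 (MAX): max(-39, -2) = -2
start (MIN): min(7, 21, -27, -2) = -27
MIN at start wants the lowest of {M1=7, M2=21, M3=-27, M4=-2}, so chooses M3.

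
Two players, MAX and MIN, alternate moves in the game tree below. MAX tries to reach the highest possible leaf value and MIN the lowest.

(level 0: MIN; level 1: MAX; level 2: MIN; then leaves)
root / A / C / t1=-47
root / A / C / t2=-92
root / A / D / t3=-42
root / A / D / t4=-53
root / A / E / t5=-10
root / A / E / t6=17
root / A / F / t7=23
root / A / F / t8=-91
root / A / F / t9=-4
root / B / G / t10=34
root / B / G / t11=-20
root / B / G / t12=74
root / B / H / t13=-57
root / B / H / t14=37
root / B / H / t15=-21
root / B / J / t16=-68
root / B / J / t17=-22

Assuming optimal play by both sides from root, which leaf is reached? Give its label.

t11

C (MIN): min(-47, -92) = -92
D (MIN): min(-42, -53) = -53
E (MIN): min(-10, 17) = -10
F (MIN): min(23, -91, -4) = -91
A (MAX): max(-92, -53, -10, -91) = -10
G (MIN): min(34, -20, 74) = -20
H (MIN): min(-57, 37, -21) = -57
J (MIN): min(-68, -22) = -68
B (MAX): max(-20, -57, -68) = -20
root (MIN): min(-10, -20) = -20
At root, MIN picks B (lowest: -20).
At B, MAX picks G (highest: -20).
At G, MIN picks t11 (lowest: -20).
Terminal value -20.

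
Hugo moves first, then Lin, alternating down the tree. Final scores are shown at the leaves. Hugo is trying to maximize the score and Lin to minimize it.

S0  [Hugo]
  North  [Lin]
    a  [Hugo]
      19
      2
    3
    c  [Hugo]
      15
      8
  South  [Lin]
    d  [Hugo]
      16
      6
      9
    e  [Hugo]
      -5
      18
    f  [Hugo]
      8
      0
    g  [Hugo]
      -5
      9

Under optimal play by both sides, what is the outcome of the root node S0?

a (Hugo): max(19, 2) = 19
c (Hugo): max(15, 8) = 15
North (Lin): min(19, 3, 15) = 3
d (Hugo): max(16, 6, 9) = 16
e (Hugo): max(-5, 18) = 18
f (Hugo): max(8, 0) = 8
g (Hugo): max(-5, 9) = 9
South (Lin): min(16, 18, 8, 9) = 8
S0 (Hugo): max(3, 8) = 8

8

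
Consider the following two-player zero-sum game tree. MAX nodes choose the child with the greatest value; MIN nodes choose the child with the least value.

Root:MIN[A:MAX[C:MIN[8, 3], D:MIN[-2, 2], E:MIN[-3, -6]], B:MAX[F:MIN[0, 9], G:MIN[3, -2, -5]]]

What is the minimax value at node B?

F (MIN): min(0, 9) = 0
G (MIN): min(3, -2, -5) = -5
B (MAX): max(0, -5) = 0

0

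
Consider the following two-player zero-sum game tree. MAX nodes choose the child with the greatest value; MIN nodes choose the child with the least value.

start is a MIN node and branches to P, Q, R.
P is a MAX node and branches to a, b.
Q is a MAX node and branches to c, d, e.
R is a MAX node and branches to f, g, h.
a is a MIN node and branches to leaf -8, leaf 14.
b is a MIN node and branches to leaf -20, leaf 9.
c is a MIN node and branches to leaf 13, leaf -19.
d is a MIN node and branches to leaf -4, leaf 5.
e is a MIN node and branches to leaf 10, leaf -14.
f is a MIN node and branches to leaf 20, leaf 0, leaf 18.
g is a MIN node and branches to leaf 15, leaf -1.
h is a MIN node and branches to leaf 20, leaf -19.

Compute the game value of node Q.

-4

c (MIN): min(13, -19) = -19
d (MIN): min(-4, 5) = -4
e (MIN): min(10, -14) = -14
Q (MAX): max(-19, -4, -14) = -4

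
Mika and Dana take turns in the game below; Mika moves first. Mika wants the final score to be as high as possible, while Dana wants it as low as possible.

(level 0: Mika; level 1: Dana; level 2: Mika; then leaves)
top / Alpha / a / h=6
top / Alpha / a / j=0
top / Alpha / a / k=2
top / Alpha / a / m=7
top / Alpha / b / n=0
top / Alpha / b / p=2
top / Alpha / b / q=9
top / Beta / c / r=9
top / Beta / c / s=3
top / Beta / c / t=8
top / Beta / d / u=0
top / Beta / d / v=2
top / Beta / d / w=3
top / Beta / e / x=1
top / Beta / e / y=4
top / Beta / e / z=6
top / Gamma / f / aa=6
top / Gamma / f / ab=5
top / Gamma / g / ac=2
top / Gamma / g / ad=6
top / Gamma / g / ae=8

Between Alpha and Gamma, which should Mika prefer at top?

a (Mika): max(6, 0, 2, 7) = 7
b (Mika): max(0, 2, 9) = 9
Alpha (Dana): min(7, 9) = 7
f (Mika): max(6, 5) = 6
g (Mika): max(2, 6, 8) = 8
Gamma (Dana): min(6, 8) = 6
Mika prefers the higher value; Alpha=7, Gamma=6. Alpha is better since 7 > 6.

Alpha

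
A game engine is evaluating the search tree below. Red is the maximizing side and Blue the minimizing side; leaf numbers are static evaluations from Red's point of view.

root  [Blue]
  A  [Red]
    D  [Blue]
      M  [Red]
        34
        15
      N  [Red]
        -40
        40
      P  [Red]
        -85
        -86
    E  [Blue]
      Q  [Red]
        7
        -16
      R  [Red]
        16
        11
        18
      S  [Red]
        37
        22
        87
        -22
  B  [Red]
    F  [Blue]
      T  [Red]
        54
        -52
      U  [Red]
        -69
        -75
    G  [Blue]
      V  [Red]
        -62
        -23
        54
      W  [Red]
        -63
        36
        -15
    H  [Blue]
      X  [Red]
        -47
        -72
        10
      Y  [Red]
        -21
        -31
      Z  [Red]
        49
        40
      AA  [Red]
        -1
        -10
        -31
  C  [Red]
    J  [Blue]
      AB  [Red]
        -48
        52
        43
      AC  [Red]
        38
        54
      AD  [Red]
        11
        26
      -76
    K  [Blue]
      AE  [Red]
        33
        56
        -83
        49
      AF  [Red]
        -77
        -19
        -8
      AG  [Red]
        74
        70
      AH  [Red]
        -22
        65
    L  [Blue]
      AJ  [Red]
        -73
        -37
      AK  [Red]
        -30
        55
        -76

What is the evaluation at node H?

-21

X (Red): max(-47, -72, 10) = 10
Y (Red): max(-21, -31) = -21
Z (Red): max(49, 40) = 49
AA (Red): max(-1, -10, -31) = -1
H (Blue): min(10, -21, 49, -1) = -21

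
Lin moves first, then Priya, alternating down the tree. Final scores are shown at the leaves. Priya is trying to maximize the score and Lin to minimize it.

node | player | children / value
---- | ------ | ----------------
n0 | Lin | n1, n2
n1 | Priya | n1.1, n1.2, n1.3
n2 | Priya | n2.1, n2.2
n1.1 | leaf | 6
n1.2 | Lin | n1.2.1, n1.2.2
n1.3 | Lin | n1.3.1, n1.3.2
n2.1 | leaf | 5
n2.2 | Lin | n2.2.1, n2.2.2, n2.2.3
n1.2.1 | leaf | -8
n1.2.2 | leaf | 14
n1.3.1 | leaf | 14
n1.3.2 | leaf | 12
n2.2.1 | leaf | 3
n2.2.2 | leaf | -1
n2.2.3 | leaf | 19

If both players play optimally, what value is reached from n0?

n1.2 (Lin): min(-8, 14) = -8
n1.3 (Lin): min(14, 12) = 12
n1 (Priya): max(6, -8, 12) = 12
n2.2 (Lin): min(3, -1, 19) = -1
n2 (Priya): max(5, -1) = 5
n0 (Lin): min(12, 5) = 5

5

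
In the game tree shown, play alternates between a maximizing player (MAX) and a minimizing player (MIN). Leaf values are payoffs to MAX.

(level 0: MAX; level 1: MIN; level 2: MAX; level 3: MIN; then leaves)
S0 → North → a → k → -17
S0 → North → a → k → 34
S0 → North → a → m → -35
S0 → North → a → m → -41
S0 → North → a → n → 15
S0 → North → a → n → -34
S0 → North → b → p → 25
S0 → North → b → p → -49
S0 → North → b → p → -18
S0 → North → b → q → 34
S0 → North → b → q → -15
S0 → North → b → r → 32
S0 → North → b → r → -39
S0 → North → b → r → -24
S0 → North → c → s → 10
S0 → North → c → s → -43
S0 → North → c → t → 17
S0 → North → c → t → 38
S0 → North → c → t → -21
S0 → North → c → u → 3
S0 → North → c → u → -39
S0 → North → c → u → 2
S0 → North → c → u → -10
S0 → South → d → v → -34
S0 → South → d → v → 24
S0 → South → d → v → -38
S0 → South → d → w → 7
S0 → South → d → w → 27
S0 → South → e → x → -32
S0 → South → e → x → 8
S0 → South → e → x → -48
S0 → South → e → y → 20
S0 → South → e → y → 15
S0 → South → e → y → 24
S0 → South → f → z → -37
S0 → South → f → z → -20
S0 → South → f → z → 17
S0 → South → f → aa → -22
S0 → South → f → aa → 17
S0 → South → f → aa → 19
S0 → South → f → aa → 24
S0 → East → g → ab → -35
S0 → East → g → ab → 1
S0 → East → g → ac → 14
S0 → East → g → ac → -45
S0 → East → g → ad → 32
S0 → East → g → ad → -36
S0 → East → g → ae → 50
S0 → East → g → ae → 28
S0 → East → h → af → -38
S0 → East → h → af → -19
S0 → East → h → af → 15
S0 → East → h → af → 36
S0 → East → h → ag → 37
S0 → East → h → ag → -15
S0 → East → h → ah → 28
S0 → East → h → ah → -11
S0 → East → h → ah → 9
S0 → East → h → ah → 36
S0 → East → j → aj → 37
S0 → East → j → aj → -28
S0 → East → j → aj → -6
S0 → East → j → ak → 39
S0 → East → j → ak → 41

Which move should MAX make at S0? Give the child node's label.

East

k (MIN): min(-17, 34) = -17
m (MIN): min(-35, -41) = -41
n (MIN): min(15, -34) = -34
a (MAX): max(-17, -41, -34) = -17
p (MIN): min(25, -49, -18) = -49
q (MIN): min(34, -15) = -15
r (MIN): min(32, -39, -24) = -39
b (MAX): max(-49, -15, -39) = -15
s (MIN): min(10, -43) = -43
t (MIN): min(17, 38, -21) = -21
u (MIN): min(3, -39, 2, -10) = -39
c (MAX): max(-43, -21, -39) = -21
North (MIN): min(-17, -15, -21) = -21
v (MIN): min(-34, 24, -38) = -38
w (MIN): min(7, 27) = 7
d (MAX): max(-38, 7) = 7
x (MIN): min(-32, 8, -48) = -48
y (MIN): min(20, 15, 24) = 15
e (MAX): max(-48, 15) = 15
z (MIN): min(-37, -20, 17) = -37
aa (MIN): min(-22, 17, 19, 24) = -22
f (MAX): max(-37, -22) = -22
South (MIN): min(7, 15, -22) = -22
ab (MIN): min(-35, 1) = -35
ac (MIN): min(14, -45) = -45
ad (MIN): min(32, -36) = -36
ae (MIN): min(50, 28) = 28
g (MAX): max(-35, -45, -36, 28) = 28
af (MIN): min(-38, -19, 15, 36) = -38
ag (MIN): min(37, -15) = -15
ah (MIN): min(28, -11, 9, 36) = -11
h (MAX): max(-38, -15, -11) = -11
aj (MIN): min(37, -28, -6) = -28
ak (MIN): min(39, 41) = 39
j (MAX): max(-28, 39) = 39
East (MIN): min(28, -11, 39) = -11
S0 (MAX): max(-21, -22, -11) = -11
MAX at S0 wants the highest of {North=-21, South=-22, East=-11}, so chooses East.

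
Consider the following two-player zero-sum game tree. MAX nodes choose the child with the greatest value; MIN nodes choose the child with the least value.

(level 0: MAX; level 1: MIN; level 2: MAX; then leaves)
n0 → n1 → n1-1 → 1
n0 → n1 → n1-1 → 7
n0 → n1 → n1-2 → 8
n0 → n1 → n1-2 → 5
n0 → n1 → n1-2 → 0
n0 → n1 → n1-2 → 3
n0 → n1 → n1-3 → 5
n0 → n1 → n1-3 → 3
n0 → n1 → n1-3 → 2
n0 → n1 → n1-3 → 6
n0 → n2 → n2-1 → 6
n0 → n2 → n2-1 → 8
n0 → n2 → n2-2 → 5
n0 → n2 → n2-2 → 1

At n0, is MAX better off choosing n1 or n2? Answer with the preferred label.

n1

n1-1 (MAX): max(1, 7) = 7
n1-2 (MAX): max(8, 5, 0, 3) = 8
n1-3 (MAX): max(5, 3, 2, 6) = 6
n1 (MIN): min(7, 8, 6) = 6
n2-1 (MAX): max(6, 8) = 8
n2-2 (MAX): max(5, 1) = 5
n2 (MIN): min(8, 5) = 5
MAX prefers the higher value; n1=6, n2=5. n1 is better since 6 > 5.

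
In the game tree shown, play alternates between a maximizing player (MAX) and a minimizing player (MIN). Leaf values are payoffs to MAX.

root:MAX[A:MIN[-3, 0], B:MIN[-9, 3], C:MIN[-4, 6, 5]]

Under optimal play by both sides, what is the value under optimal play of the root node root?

-3

A (MIN): min(-3, 0) = -3
B (MIN): min(-9, 3) = -9
C (MIN): min(-4, 6, 5) = -4
root (MAX): max(-3, -9, -4) = -3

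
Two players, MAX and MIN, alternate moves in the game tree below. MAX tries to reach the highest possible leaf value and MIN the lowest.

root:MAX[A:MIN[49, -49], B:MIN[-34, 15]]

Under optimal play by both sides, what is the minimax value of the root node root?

-34

A (MIN): min(49, -49) = -49
B (MIN): min(-34, 15) = -34
root (MAX): max(-49, -34) = -34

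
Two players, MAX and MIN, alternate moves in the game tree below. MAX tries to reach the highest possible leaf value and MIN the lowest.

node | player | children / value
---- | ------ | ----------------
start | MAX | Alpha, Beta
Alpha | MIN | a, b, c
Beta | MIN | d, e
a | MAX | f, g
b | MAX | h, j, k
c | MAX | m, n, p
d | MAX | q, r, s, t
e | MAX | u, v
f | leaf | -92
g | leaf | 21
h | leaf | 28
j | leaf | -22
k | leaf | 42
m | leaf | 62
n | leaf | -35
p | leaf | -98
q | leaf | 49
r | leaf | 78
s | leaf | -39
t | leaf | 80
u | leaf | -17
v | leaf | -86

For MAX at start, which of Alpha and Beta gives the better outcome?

Alpha

a (MAX): max(-92, 21) = 21
b (MAX): max(28, -22, 42) = 42
c (MAX): max(62, -35, -98) = 62
Alpha (MIN): min(21, 42, 62) = 21
d (MAX): max(49, 78, -39, 80) = 80
e (MAX): max(-17, -86) = -17
Beta (MIN): min(80, -17) = -17
MAX prefers the higher value; Alpha=21, Beta=-17. Alpha is better since 21 > -17.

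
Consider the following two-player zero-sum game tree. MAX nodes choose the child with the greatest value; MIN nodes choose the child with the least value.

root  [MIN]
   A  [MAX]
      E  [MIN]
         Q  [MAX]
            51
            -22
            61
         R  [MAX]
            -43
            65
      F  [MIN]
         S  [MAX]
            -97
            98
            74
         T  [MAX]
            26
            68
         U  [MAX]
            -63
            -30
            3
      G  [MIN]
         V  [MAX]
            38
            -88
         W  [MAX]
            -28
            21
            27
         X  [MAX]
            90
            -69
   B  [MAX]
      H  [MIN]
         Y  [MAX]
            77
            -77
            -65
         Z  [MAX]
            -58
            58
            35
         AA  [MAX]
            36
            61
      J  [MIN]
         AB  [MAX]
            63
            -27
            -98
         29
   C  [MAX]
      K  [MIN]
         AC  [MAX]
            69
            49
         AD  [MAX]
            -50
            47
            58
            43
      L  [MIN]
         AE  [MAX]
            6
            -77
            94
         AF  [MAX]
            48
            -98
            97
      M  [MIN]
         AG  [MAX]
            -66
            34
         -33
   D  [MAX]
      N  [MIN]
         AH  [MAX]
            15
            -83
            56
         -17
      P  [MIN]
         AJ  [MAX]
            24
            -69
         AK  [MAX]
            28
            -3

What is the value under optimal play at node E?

Q (MAX): max(51, -22, 61) = 61
R (MAX): max(-43, 65) = 65
E (MIN): min(61, 65) = 61

61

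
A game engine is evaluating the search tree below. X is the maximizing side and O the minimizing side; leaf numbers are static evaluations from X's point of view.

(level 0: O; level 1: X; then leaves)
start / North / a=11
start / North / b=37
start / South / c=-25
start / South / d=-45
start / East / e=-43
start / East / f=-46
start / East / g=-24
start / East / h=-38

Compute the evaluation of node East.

East (X): max(-43, -46, -24, -38) = -24

-24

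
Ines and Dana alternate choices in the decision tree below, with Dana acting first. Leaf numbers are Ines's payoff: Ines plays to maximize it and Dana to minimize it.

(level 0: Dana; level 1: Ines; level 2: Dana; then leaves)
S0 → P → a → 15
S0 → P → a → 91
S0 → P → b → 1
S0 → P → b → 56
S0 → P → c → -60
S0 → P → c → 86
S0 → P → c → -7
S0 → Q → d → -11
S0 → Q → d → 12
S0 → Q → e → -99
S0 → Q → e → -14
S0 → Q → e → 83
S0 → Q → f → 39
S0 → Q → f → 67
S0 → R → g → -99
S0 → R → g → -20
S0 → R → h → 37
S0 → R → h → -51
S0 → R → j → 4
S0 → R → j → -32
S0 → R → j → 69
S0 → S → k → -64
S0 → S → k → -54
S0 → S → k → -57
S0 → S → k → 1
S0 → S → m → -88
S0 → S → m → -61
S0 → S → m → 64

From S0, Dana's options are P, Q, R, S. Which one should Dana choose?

a (Dana): min(15, 91) = 15
b (Dana): min(1, 56) = 1
c (Dana): min(-60, 86, -7) = -60
P (Ines): max(15, 1, -60) = 15
d (Dana): min(-11, 12) = -11
e (Dana): min(-99, -14, 83) = -99
f (Dana): min(39, 67) = 39
Q (Ines): max(-11, -99, 39) = 39
g (Dana): min(-99, -20) = -99
h (Dana): min(37, -51) = -51
j (Dana): min(4, -32, 69) = -32
R (Ines): max(-99, -51, -32) = -32
k (Dana): min(-64, -54, -57, 1) = -64
m (Dana): min(-88, -61, 64) = -88
S (Ines): max(-64, -88) = -64
S0 (Dana): min(15, 39, -32, -64) = -64
Dana at S0 wants the lowest of {P=15, Q=39, R=-32, S=-64}, so chooses S.

S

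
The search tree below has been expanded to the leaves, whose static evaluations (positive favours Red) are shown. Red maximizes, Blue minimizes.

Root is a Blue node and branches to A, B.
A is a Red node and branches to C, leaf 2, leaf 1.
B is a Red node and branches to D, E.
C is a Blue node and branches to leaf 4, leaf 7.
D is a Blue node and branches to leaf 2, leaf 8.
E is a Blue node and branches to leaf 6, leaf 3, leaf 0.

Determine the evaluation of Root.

2

C (Blue): min(4, 7) = 4
A (Red): max(4, 2, 1) = 4
D (Blue): min(2, 8) = 2
E (Blue): min(6, 3, 0) = 0
B (Red): max(2, 0) = 2
Root (Blue): min(4, 2) = 2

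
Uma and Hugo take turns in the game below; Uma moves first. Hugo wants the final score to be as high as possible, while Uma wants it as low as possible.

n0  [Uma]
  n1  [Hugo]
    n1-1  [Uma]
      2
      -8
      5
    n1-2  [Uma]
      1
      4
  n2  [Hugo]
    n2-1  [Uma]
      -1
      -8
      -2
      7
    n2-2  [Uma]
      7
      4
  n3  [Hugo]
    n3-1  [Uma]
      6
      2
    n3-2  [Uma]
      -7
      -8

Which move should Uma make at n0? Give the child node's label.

n1-1 (Uma): min(2, -8, 5) = -8
n1-2 (Uma): min(1, 4) = 1
n1 (Hugo): max(-8, 1) = 1
n2-1 (Uma): min(-1, -8, -2, 7) = -8
n2-2 (Uma): min(7, 4) = 4
n2 (Hugo): max(-8, 4) = 4
n3-1 (Uma): min(6, 2) = 2
n3-2 (Uma): min(-7, -8) = -8
n3 (Hugo): max(2, -8) = 2
n0 (Uma): min(1, 4, 2) = 1
Uma at n0 wants the lowest of {n1=1, n2=4, n3=2}, so chooses n1.

n1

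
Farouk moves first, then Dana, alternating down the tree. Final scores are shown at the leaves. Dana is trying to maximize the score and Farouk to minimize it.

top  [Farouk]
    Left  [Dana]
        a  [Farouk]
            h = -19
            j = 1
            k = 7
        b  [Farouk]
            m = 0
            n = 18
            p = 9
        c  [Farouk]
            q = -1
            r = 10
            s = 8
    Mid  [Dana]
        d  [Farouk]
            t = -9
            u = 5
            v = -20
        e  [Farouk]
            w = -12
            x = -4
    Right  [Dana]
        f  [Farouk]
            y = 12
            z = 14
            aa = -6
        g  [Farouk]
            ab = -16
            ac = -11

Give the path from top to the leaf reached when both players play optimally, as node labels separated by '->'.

a (Farouk): min(-19, 1, 7) = -19
b (Farouk): min(0, 18, 9) = 0
c (Farouk): min(-1, 10, 8) = -1
Left (Dana): max(-19, 0, -1) = 0
d (Farouk): min(-9, 5, -20) = -20
e (Farouk): min(-12, -4) = -12
Mid (Dana): max(-20, -12) = -12
f (Farouk): min(12, 14, -6) = -6
g (Farouk): min(-16, -11) = -16
Right (Dana): max(-6, -16) = -6
top (Farouk): min(0, -12, -6) = -12
At top, Farouk picks Mid (lowest: -12).
At Mid, Dana picks e (highest: -12).
At e, Farouk picks w (lowest: -12).
Terminal value -12.

top -> Mid -> e -> w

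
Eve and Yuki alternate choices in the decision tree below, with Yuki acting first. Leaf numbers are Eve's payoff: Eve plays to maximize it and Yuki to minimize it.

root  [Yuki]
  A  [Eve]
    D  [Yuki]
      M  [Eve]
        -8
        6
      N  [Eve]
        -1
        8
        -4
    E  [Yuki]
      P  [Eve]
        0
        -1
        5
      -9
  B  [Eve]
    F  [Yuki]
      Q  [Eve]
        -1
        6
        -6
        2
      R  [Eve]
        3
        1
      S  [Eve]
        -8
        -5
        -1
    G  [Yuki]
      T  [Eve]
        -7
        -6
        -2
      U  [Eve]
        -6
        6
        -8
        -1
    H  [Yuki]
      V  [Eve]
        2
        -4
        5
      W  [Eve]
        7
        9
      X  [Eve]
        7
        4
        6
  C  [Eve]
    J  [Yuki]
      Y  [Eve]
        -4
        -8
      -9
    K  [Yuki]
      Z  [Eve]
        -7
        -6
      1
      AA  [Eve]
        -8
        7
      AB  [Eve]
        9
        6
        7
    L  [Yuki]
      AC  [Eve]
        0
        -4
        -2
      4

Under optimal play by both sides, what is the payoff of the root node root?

M (Eve): max(-8, 6) = 6
N (Eve): max(-1, 8, -4) = 8
D (Yuki): min(6, 8) = 6
P (Eve): max(0, -1, 5) = 5
E (Yuki): min(5, -9) = -9
A (Eve): max(6, -9) = 6
Q (Eve): max(-1, 6, -6, 2) = 6
R (Eve): max(3, 1) = 3
S (Eve): max(-8, -5, -1) = -1
F (Yuki): min(6, 3, -1) = -1
T (Eve): max(-7, -6, -2) = -2
U (Eve): max(-6, 6, -8, -1) = 6
G (Yuki): min(-2, 6) = -2
V (Eve): max(2, -4, 5) = 5
W (Eve): max(7, 9) = 9
X (Eve): max(7, 4, 6) = 7
H (Yuki): min(5, 9, 7) = 5
B (Eve): max(-1, -2, 5) = 5
Y (Eve): max(-4, -8) = -4
J (Yuki): min(-4, -9) = -9
Z (Eve): max(-7, -6) = -6
AA (Eve): max(-8, 7) = 7
AB (Eve): max(9, 6, 7) = 9
K (Yuki): min(-6, 1, 7, 9) = -6
AC (Eve): max(0, -4, -2) = 0
L (Yuki): min(0, 4) = 0
C (Eve): max(-9, -6, 0) = 0
root (Yuki): min(6, 5, 0) = 0

0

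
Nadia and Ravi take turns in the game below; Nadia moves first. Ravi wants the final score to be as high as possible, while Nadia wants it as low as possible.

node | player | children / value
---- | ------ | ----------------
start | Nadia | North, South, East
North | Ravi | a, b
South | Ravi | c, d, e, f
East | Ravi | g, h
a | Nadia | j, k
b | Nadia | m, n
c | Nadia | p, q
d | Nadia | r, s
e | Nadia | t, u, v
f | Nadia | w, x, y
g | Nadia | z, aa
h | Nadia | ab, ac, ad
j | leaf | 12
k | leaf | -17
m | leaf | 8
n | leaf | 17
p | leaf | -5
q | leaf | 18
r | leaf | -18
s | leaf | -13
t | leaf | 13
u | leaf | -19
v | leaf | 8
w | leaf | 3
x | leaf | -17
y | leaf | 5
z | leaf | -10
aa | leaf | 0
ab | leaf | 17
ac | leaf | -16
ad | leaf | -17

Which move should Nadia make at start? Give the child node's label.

a (Nadia): min(12, -17) = -17
b (Nadia): min(8, 17) = 8
North (Ravi): max(-17, 8) = 8
c (Nadia): min(-5, 18) = -5
d (Nadia): min(-18, -13) = -18
e (Nadia): min(13, -19, 8) = -19
f (Nadia): min(3, -17, 5) = -17
South (Ravi): max(-5, -18, -19, -17) = -5
g (Nadia): min(-10, 0) = -10
h (Nadia): min(17, -16, -17) = -17
East (Ravi): max(-10, -17) = -10
start (Nadia): min(8, -5, -10) = -10
Nadia at start wants the lowest of {North=8, South=-5, East=-10}, so chooses East.

East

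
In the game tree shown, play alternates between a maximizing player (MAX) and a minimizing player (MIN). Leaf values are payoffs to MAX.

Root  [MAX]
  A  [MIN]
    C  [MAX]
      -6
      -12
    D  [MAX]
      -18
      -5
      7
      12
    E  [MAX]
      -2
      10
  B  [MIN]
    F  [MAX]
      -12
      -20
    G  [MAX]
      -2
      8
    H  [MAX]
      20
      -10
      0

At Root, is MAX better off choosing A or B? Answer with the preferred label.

A

C (MAX): max(-6, -12) = -6
D (MAX): max(-18, -5, 7, 12) = 12
E (MAX): max(-2, 10) = 10
A (MIN): min(-6, 12, 10) = -6
F (MAX): max(-12, -20) = -12
G (MAX): max(-2, 8) = 8
H (MAX): max(20, -10, 0) = 20
B (MIN): min(-12, 8, 20) = -12
MAX prefers the higher value; A=-6, B=-12. A is better since -6 > -12.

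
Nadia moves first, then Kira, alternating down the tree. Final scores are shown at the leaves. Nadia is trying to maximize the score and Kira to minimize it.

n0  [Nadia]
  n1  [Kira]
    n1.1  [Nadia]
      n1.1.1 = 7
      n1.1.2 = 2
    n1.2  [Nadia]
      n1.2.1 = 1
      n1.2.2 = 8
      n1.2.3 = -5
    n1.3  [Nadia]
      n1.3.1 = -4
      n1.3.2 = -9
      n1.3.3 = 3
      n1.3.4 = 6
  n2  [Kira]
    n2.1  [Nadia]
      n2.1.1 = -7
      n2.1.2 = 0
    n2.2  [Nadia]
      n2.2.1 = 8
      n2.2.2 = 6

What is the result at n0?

6

n1.1 (Nadia): max(7, 2) = 7
n1.2 (Nadia): max(1, 8, -5) = 8
n1.3 (Nadia): max(-4, -9, 3, 6) = 6
n1 (Kira): min(7, 8, 6) = 6
n2.1 (Nadia): max(-7, 0) = 0
n2.2 (Nadia): max(8, 6) = 8
n2 (Kira): min(0, 8) = 0
n0 (Nadia): max(6, 0) = 6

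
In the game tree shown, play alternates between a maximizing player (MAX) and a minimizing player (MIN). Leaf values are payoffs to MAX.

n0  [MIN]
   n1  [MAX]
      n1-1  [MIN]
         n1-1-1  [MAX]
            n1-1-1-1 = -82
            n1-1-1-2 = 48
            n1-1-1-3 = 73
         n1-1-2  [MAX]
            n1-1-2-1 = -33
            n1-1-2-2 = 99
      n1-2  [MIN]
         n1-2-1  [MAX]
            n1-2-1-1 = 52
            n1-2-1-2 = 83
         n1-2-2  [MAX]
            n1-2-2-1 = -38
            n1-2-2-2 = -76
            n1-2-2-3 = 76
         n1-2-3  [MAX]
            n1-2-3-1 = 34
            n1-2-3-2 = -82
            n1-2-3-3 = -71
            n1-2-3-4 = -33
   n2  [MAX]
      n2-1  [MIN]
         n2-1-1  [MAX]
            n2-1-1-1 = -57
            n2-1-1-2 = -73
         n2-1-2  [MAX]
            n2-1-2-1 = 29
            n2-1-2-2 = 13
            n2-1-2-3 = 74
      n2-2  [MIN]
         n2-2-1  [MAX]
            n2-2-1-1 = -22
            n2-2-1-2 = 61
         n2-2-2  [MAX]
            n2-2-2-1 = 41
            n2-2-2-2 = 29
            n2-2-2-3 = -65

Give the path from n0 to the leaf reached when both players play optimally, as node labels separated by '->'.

n0 -> n2 -> n2-2 -> n2-2-2 -> n2-2-2-1

n1-1-1 (MAX): max(-82, 48, 73) = 73
n1-1-2 (MAX): max(-33, 99) = 99
n1-1 (MIN): min(73, 99) = 73
n1-2-1 (MAX): max(52, 83) = 83
n1-2-2 (MAX): max(-38, -76, 76) = 76
n1-2-3 (MAX): max(34, -82, -71, -33) = 34
n1-2 (MIN): min(83, 76, 34) = 34
n1 (MAX): max(73, 34) = 73
n2-1-1 (MAX): max(-57, -73) = -57
n2-1-2 (MAX): max(29, 13, 74) = 74
n2-1 (MIN): min(-57, 74) = -57
n2-2-1 (MAX): max(-22, 61) = 61
n2-2-2 (MAX): max(41, 29, -65) = 41
n2-2 (MIN): min(61, 41) = 41
n2 (MAX): max(-57, 41) = 41
n0 (MIN): min(73, 41) = 41
At n0, MIN picks n2 (lowest: 41).
At n2, MAX picks n2-2 (highest: 41).
At n2-2, MIN picks n2-2-2 (lowest: 41).
At n2-2-2, MAX picks n2-2-2-1 (highest: 41).
Terminal value 41.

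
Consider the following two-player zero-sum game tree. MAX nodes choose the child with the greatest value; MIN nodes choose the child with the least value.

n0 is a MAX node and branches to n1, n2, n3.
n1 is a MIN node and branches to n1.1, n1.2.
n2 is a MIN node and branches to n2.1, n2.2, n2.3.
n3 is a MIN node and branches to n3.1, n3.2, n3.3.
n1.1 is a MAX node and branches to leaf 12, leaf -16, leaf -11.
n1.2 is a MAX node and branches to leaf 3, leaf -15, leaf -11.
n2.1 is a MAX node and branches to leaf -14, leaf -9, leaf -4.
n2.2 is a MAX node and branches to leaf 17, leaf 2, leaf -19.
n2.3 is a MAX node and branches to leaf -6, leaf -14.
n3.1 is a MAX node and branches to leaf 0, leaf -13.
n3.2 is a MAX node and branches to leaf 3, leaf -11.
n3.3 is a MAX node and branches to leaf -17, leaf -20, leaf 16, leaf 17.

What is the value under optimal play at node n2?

n2.1 (MAX): max(-14, -9, -4) = -4
n2.2 (MAX): max(17, 2, -19) = 17
n2.3 (MAX): max(-6, -14) = -6
n2 (MIN): min(-4, 17, -6) = -6

-6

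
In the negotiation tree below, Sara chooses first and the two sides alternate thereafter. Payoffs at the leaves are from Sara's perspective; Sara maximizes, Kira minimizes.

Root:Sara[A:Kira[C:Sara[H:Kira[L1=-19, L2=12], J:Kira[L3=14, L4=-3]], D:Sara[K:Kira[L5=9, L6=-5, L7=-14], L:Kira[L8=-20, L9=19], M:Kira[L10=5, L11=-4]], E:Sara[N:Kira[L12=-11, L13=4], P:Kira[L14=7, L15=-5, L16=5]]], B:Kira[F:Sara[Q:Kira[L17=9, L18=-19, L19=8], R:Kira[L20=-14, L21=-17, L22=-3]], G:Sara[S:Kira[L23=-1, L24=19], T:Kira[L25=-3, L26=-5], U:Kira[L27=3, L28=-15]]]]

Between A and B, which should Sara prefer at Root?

A

H (Kira): min(-19, 12) = -19
J (Kira): min(14, -3) = -3
C (Sara): max(-19, -3) = -3
K (Kira): min(9, -5, -14) = -14
L (Kira): min(-20, 19) = -20
M (Kira): min(5, -4) = -4
D (Sara): max(-14, -20, -4) = -4
N (Kira): min(-11, 4) = -11
P (Kira): min(7, -5, 5) = -5
E (Sara): max(-11, -5) = -5
A (Kira): min(-3, -4, -5) = -5
Q (Kira): min(9, -19, 8) = -19
R (Kira): min(-14, -17, -3) = -17
F (Sara): max(-19, -17) = -17
S (Kira): min(-1, 19) = -1
T (Kira): min(-3, -5) = -5
U (Kira): min(3, -15) = -15
G (Sara): max(-1, -5, -15) = -1
B (Kira): min(-17, -1) = -17
Sara prefers the higher value; A=-5, B=-17. A is better since -5 > -17.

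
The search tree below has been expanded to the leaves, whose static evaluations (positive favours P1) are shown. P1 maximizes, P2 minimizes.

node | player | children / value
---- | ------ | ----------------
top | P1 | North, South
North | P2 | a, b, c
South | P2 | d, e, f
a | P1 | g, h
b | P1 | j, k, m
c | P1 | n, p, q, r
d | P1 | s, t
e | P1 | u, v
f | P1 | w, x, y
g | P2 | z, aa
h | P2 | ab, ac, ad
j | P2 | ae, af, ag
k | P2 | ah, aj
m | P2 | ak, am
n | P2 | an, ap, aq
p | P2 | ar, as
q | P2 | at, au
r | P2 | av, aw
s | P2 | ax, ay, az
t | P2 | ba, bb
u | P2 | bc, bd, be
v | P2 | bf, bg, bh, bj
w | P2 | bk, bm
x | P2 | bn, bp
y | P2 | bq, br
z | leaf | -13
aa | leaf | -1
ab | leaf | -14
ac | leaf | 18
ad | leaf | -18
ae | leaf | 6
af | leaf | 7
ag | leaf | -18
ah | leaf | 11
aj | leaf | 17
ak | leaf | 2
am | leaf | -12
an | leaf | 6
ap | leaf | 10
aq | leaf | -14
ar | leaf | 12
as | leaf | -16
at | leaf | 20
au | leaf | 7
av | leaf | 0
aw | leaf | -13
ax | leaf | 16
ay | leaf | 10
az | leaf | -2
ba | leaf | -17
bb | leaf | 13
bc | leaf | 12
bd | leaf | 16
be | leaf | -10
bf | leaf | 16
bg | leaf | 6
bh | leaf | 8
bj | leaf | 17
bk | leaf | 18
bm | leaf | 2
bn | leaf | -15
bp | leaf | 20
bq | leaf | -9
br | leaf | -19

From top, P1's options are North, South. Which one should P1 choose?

g (P2): min(-13, -1) = -13
h (P2): min(-14, 18, -18) = -18
a (P1): max(-13, -18) = -13
j (P2): min(6, 7, -18) = -18
k (P2): min(11, 17) = 11
m (P2): min(2, -12) = -12
b (P1): max(-18, 11, -12) = 11
n (P2): min(6, 10, -14) = -14
p (P2): min(12, -16) = -16
q (P2): min(20, 7) = 7
r (P2): min(0, -13) = -13
c (P1): max(-14, -16, 7, -13) = 7
North (P2): min(-13, 11, 7) = -13
s (P2): min(16, 10, -2) = -2
t (P2): min(-17, 13) = -17
d (P1): max(-2, -17) = -2
u (P2): min(12, 16, -10) = -10
v (P2): min(16, 6, 8, 17) = 6
e (P1): max(-10, 6) = 6
w (P2): min(18, 2) = 2
x (P2): min(-15, 20) = -15
y (P2): min(-9, -19) = -19
f (P1): max(2, -15, -19) = 2
South (P2): min(-2, 6, 2) = -2
top (P1): max(-13, -2) = -2
P1 at top wants the highest of {North=-13, South=-2}, so chooses South.

South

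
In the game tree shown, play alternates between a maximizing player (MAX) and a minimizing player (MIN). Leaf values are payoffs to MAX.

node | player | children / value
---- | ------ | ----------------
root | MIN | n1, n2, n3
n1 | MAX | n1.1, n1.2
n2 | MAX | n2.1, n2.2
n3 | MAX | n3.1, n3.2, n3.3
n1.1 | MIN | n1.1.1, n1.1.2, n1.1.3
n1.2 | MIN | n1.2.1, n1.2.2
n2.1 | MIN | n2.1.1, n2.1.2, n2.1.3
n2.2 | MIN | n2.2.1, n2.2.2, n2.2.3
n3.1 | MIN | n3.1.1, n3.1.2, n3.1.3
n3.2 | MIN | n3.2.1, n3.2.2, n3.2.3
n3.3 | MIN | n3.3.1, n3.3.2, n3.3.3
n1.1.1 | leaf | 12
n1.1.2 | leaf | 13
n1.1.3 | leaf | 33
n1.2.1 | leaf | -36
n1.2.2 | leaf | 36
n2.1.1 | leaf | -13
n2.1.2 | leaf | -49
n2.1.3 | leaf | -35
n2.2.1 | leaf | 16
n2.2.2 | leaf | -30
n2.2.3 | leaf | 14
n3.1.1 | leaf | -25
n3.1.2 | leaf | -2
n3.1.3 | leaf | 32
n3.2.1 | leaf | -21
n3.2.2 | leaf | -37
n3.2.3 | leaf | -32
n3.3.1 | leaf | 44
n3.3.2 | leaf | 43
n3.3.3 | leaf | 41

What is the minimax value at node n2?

-30

n2.1 (MIN): min(-13, -49, -35) = -49
n2.2 (MIN): min(16, -30, 14) = -30
n2 (MAX): max(-49, -30) = -30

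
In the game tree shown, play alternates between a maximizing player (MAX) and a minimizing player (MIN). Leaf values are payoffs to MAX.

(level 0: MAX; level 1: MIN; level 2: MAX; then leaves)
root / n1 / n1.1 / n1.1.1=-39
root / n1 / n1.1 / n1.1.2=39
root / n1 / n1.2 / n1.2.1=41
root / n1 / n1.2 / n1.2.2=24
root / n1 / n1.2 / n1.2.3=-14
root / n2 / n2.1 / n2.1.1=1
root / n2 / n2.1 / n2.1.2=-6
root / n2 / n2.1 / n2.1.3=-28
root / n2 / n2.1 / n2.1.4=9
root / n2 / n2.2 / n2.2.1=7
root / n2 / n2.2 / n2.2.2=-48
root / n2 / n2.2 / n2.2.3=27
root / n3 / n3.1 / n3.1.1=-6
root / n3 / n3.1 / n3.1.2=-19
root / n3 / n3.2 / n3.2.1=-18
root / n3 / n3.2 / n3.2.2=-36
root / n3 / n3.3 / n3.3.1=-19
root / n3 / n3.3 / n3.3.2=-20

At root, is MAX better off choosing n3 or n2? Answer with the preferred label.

n3.1 (MAX): max(-6, -19) = -6
n3.2 (MAX): max(-18, -36) = -18
n3.3 (MAX): max(-19, -20) = -19
n3 (MIN): min(-6, -18, -19) = -19
n2.1 (MAX): max(1, -6, -28, 9) = 9
n2.2 (MAX): max(7, -48, 27) = 27
n2 (MIN): min(9, 27) = 9
MAX prefers the higher value; n3=-19, n2=9. n2 is better since 9 > -19.

n2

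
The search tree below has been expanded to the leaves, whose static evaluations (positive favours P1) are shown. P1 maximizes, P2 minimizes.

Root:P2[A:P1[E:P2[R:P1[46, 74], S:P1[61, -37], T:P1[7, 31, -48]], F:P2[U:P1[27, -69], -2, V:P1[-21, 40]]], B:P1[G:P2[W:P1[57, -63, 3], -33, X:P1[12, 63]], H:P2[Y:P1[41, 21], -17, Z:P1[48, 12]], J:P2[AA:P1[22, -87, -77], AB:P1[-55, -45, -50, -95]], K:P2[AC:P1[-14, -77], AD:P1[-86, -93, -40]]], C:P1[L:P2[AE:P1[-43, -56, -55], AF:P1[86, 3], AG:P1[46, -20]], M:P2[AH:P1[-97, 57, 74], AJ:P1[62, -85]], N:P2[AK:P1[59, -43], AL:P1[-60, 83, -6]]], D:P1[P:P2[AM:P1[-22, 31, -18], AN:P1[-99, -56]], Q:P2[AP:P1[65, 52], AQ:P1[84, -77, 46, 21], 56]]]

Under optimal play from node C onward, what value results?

62

AE (P1): max(-43, -56, -55) = -43
AF (P1): max(86, 3) = 86
AG (P1): max(46, -20) = 46
L (P2): min(-43, 86, 46) = -43
AH (P1): max(-97, 57, 74) = 74
AJ (P1): max(62, -85) = 62
M (P2): min(74, 62) = 62
AK (P1): max(59, -43) = 59
AL (P1): max(-60, 83, -6) = 83
N (P2): min(59, 83) = 59
C (P1): max(-43, 62, 59) = 62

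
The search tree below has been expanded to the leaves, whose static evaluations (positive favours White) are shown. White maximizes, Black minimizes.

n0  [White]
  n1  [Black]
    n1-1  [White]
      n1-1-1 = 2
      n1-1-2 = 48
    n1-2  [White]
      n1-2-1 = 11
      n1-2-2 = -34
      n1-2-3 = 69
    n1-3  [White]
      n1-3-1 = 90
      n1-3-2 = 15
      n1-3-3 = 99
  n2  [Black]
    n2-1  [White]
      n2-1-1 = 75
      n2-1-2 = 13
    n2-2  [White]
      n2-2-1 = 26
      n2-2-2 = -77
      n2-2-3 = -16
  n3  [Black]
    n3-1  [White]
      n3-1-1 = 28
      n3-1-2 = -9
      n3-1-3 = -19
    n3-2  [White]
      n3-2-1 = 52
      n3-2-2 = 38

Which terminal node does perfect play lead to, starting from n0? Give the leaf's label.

n1-1 (White): max(2, 48) = 48
n1-2 (White): max(11, -34, 69) = 69
n1-3 (White): max(90, 15, 99) = 99
n1 (Black): min(48, 69, 99) = 48
n2-1 (White): max(75, 13) = 75
n2-2 (White): max(26, -77, -16) = 26
n2 (Black): min(75, 26) = 26
n3-1 (White): max(28, -9, -19) = 28
n3-2 (White): max(52, 38) = 52
n3 (Black): min(28, 52) = 28
n0 (White): max(48, 26, 28) = 48
At n0, White picks n1 (highest: 48).
At n1, Black picks n1-1 (lowest: 48).
At n1-1, White picks n1-1-2 (highest: 48).
Terminal value 48.

n1-1-2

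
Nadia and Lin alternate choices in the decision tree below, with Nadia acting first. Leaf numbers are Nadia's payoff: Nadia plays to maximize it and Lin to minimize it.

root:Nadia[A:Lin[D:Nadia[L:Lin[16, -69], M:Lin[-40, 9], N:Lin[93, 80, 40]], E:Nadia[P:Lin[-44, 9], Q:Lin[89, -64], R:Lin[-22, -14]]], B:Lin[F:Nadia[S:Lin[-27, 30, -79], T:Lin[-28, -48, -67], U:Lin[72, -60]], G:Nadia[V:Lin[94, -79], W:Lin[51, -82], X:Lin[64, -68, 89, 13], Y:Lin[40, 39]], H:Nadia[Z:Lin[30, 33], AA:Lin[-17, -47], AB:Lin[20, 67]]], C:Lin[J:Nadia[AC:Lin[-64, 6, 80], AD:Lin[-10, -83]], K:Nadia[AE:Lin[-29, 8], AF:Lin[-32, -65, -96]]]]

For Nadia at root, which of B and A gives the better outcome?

A

S (Lin): min(-27, 30, -79) = -79
T (Lin): min(-28, -48, -67) = -67
U (Lin): min(72, -60) = -60
F (Nadia): max(-79, -67, -60) = -60
V (Lin): min(94, -79) = -79
W (Lin): min(51, -82) = -82
X (Lin): min(64, -68, 89, 13) = -68
Y (Lin): min(40, 39) = 39
G (Nadia): max(-79, -82, -68, 39) = 39
Z (Lin): min(30, 33) = 30
AA (Lin): min(-17, -47) = -47
AB (Lin): min(20, 67) = 20
H (Nadia): max(30, -47, 20) = 30
B (Lin): min(-60, 39, 30) = -60
L (Lin): min(16, -69) = -69
M (Lin): min(-40, 9) = -40
N (Lin): min(93, 80, 40) = 40
D (Nadia): max(-69, -40, 40) = 40
P (Lin): min(-44, 9) = -44
Q (Lin): min(89, -64) = -64
R (Lin): min(-22, -14) = -22
E (Nadia): max(-44, -64, -22) = -22
A (Lin): min(40, -22) = -22
Nadia prefers the higher value; B=-60, A=-22. A is better since -22 > -60.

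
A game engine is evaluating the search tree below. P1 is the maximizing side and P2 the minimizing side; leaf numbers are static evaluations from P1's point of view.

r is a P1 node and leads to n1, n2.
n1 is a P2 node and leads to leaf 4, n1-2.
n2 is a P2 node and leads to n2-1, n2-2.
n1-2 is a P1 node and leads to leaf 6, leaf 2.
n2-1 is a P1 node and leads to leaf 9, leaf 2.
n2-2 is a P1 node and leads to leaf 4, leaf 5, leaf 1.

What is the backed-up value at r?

5

n1-2 (P1): max(6, 2) = 6
n1 (P2): min(4, 6) = 4
n2-1 (P1): max(9, 2) = 9
n2-2 (P1): max(4, 5, 1) = 5
n2 (P2): min(9, 5) = 5
r (P1): max(4, 5) = 5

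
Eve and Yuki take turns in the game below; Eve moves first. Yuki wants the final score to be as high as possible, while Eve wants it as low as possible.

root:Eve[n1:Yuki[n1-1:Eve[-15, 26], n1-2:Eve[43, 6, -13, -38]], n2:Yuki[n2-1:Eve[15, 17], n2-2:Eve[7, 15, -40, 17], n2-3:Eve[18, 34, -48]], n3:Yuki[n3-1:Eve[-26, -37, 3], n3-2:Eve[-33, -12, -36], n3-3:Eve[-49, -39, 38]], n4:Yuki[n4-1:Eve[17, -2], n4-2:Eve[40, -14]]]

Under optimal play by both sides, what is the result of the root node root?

n1-1 (Eve): min(-15, 26) = -15
n1-2 (Eve): min(43, 6, -13, -38) = -38
n1 (Yuki): max(-15, -38) = -15
n2-1 (Eve): min(15, 17) = 15
n2-2 (Eve): min(7, 15, -40, 17) = -40
n2-3 (Eve): min(18, 34, -48) = -48
n2 (Yuki): max(15, -40, -48) = 15
n3-1 (Eve): min(-26, -37, 3) = -37
n3-2 (Eve): min(-33, -12, -36) = -36
n3-3 (Eve): min(-49, -39, 38) = -49
n3 (Yuki): max(-37, -36, -49) = -36
n4-1 (Eve): min(17, -2) = -2
n4-2 (Eve): min(40, -14) = -14
n4 (Yuki): max(-2, -14) = -2
root (Eve): min(-15, 15, -36, -2) = -36

-36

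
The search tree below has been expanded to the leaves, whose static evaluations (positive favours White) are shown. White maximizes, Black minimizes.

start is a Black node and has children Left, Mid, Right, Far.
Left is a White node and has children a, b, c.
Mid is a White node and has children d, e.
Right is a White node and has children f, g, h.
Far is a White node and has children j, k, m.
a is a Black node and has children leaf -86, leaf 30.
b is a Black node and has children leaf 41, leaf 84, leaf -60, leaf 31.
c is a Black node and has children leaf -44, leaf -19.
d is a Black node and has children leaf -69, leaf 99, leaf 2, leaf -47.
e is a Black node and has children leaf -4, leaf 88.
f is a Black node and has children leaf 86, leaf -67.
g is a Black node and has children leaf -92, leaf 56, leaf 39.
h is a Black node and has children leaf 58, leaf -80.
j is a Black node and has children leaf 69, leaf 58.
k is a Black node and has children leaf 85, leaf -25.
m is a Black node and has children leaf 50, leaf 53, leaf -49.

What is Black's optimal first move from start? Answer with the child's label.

Right

a (Black): min(-86, 30) = -86
b (Black): min(41, 84, -60, 31) = -60
c (Black): min(-44, -19) = -44
Left (White): max(-86, -60, -44) = -44
d (Black): min(-69, 99, 2, -47) = -69
e (Black): min(-4, 88) = -4
Mid (White): max(-69, -4) = -4
f (Black): min(86, -67) = -67
g (Black): min(-92, 56, 39) = -92
h (Black): min(58, -80) = -80
Right (White): max(-67, -92, -80) = -67
j (Black): min(69, 58) = 58
k (Black): min(85, -25) = -25
m (Black): min(50, 53, -49) = -49
Far (White): max(58, -25, -49) = 58
start (Black): min(-44, -4, -67, 58) = -67
Black at start wants the lowest of {Left=-44, Mid=-4, Right=-67, Far=58}, so chooses Right.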